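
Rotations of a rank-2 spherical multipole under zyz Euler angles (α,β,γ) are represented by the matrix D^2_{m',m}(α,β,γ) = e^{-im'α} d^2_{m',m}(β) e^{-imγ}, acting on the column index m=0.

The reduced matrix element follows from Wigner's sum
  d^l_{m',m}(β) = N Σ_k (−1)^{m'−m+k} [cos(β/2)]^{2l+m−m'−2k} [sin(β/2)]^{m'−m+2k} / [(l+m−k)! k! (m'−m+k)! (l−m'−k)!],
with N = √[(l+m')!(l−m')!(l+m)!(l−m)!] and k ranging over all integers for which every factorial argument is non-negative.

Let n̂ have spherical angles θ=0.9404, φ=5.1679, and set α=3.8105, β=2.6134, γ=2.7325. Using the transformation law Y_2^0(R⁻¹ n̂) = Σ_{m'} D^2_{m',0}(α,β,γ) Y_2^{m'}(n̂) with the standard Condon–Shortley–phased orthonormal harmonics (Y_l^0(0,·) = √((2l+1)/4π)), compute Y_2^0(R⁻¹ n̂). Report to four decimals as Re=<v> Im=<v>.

Need the full column D^2_{m',0} for m'=−2..2 at α=3.8105, β=2.6134, γ=2.7325.
cos(β/2)=0.261037, sin(β/2)=0.965329
d^2_{-2,0}: single k=2 term ⇒ +0.155536;  D = +0.035910+0.151334i
d^2_{-1,0}: k∈[1..2] ⇒ +0.042059 -0.575180 = -0.533121;  D = +0.418233+0.330604i
d^2_{0,0}: k∈[0..2] ⇒ +0.004643 -0.253989 +0.868362 = +0.619017;  D = +0.619017+0.000000i
d^2_{1,0}: k∈[0..1] ⇒ -0.042059 +0.575180 = +0.533121;  D = -0.418233+0.330604i
d^2_{2,0}: single k=0 term ⇒ +0.155536;  D = +0.035910-0.151334i
Y_2^{m'}(θ=0.9404,φ=5.1679) and Σ D·Y over m':
  (+0.0359+0.1513i)·(-0.1545+0.1992i)  (+0.4182+0.3306i)·(+0.1618+0.3304i)  (+0.6190+0.0000i)·(+0.0134+0.0000i)  (-0.4182+0.3306i)·(-0.1618+0.3304i)  (+0.0359-0.1513i)·(-0.1545-0.1992i)
Y_2^0(R⁻¹ n̂) = -0.146161-0.000000i

Re=-0.1462 Im=0.0000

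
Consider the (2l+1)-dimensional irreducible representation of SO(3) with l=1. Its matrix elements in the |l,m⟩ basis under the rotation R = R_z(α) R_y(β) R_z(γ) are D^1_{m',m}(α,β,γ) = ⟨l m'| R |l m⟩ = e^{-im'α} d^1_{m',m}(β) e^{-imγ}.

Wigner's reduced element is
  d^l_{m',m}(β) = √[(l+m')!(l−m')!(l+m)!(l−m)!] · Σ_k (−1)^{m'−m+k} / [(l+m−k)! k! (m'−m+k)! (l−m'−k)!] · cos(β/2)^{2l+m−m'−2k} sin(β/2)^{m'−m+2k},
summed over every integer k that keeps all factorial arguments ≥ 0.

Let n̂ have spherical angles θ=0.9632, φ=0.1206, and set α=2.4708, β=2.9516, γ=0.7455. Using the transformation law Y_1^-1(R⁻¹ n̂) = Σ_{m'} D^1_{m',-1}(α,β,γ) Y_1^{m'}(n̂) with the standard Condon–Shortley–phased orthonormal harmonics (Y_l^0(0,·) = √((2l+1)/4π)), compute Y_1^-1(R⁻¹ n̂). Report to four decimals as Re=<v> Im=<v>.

Re=-0.0204 Im=0.2558

Need the full column D^1_{m',-1} for m'=−1..1 at α=2.4708, β=2.9516, γ=0.7455.
cos(β/2)=0.094854, sin(β/2)=0.995491
d^1_{-1,-1}: single k=0 term ⇒ +0.008997;  D = -0.008972-0.000672i
d^1_{0,-1}: single k=0 term ⇒ -0.133538;  D = -0.098117-0.090584i
d^1_{1,-1}: single k=0 term ⇒ +0.991003;  D = -0.152505-0.979198i
Y_1^{m'}(θ=0.9632,φ=0.1206) and Σ D·Y over m':
  (-0.0090-0.0007i)·(+0.2816-0.0341i)  (-0.0981-0.0906i)·(+0.2789+0.0000i)  (-0.1525-0.9792i)·(-0.2816-0.0341i)
Y_1^-1(R⁻¹ n̂) = -0.020390+0.255794i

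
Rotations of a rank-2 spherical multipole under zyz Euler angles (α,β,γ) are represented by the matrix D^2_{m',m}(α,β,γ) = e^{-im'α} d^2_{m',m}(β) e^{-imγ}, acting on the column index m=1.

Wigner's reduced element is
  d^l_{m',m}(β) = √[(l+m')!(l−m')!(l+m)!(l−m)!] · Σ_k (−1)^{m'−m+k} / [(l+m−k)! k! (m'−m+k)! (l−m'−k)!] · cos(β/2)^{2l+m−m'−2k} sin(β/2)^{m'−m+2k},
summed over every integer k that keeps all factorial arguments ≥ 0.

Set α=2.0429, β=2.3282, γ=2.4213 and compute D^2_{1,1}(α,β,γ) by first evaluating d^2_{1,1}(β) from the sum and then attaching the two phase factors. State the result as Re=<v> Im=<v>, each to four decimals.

D^2_{1,1}(2.0429,2.3282,2.4213) = e^{-i·1·2.0429}·d^2_{1,1}(2.3282)·e^{-i·1·2.4213}. Compute d first:
Half-angle: c=0.395577, s=0.918433. N=√(6·1·6·1)=6.000000
k: max(0,(1)−(1))=0 … min(2+(1),2−(1))=1
  k=0: (−1)^0·6.0000/(6)·0.3956^4·0.9184^0 = +0.024486
  k=1: (−1)^1·6.0000/(2)·0.3956^2·0.9184^2 = -0.395985
d^2_{1,1}(2.3282) = +0.024486 -0.395985 = -0.371498
Attach z-rotation phases: D = e^{-i(1)(2.0429)}·(-0.371498)·e^{-i(1)(2.4213)} = +0.091258-0.360115i

Re=0.0913 Im=-0.3601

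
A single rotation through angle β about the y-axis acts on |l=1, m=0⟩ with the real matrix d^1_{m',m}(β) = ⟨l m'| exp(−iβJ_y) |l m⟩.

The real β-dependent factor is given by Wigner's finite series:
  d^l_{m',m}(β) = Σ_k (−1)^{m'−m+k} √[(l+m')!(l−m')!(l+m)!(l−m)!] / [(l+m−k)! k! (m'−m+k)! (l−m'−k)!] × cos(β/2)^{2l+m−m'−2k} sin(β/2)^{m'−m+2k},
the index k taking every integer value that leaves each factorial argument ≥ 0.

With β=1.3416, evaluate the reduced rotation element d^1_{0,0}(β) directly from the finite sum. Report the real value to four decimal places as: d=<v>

d=0.2272

d^1_{0,0}(β=1.3416) via Wigner's sum:
With c≡cos(β/2)=0.783325 and s≡sin(β/2)=0.621613, N=[1·1·1·1]^{1/2}=1.000000
k: max(0,(0)−(0))=0 … min(1+(0),1−(0))=1
  k=0: (−1)^0·1.0000/(1)·0.7833^2·0.6216^0 = +0.613597
  k=1: (−1)^1·1.0000/(1)·0.7833^0·0.6216^2 = -0.386403
d^1_{0,0}(1.3416) = +0.613597 -0.386403 = +0.227195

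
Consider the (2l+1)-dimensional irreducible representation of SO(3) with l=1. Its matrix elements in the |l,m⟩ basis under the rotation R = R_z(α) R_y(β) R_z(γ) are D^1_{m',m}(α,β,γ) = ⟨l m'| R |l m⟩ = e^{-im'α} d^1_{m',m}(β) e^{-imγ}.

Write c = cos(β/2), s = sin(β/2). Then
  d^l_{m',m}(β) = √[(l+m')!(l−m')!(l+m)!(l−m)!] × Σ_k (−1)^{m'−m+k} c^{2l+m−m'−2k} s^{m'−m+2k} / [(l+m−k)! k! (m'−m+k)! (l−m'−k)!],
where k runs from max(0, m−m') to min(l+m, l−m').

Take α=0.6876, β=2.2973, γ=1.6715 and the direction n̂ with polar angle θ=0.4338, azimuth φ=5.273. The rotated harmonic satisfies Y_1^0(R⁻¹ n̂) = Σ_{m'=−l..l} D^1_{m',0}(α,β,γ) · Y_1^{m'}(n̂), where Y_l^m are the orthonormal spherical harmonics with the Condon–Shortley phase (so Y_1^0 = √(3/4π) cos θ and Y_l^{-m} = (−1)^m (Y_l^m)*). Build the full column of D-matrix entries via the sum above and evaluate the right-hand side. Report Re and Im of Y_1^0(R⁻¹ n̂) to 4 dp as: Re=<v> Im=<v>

Need the full column D^1_{m',0} for m'=−1..1 at α=0.6876, β=2.2973, γ=1.6715.
cos(β/2)=0.409719, sin(β/2)=0.912212
d^1_{-1,0}: single k=1 term ⇒ +0.528563;  D = +0.408459+0.335471i
d^1_{0,0}: k∈[0..1] ⇒ +0.167870 -0.832130 = -0.664260;  D = -0.664260+0.000000i
d^1_{1,0}: single k=0 term ⇒ -0.528563;  D = -0.408459+0.335471i
Y_1^{m'}(θ=0.4338,φ=5.273) and Σ D·Y over m':
  (+0.4085+0.3355i)·(+0.0772+0.1230i)  (-0.6643+0.0000i)·(+0.4433+0.0000i)  (-0.4085+0.3355i)·(-0.0772+0.1230i)
Y_1^0(R⁻¹ n̂) = -0.313939+0.000000i

Re=-0.3139 Im=0.0000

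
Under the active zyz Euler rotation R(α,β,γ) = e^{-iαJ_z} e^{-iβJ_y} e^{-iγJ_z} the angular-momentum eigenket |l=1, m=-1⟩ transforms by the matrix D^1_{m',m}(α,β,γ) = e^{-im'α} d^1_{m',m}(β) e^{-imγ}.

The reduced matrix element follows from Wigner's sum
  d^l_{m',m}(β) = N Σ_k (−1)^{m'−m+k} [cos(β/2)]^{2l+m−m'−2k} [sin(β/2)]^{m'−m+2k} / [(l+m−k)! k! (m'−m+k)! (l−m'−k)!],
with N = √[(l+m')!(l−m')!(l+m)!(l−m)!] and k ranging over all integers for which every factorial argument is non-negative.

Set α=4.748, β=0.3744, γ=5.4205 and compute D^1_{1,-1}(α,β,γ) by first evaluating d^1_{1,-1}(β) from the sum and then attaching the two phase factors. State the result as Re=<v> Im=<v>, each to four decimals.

D^1_{1,-1}(4.748,0.3744,5.4205) = e^{-i·1·4.748}·d^1_{1,-1}(0.3744)·e^{-i·-1·5.4205}. Compute d first:
Half-angle: c=0.982529, s=0.186109. N=√(2·1·1·2)=2.000000
The bounds max(0,m−m')=0 and min(l+m,l−m')=0 give 1 term
  k=0: (−1)^2·2.0000/(2)·0.9825^0·0.1861^2 = +0.034636
d^1_{1,-1}(0.3744) = +0.034636
D = (+0.035603+0.999366i)·(+0.034636)·(+0.650400-0.759592i) = +0.027095+0.021577i

Re=0.0271 Im=0.0216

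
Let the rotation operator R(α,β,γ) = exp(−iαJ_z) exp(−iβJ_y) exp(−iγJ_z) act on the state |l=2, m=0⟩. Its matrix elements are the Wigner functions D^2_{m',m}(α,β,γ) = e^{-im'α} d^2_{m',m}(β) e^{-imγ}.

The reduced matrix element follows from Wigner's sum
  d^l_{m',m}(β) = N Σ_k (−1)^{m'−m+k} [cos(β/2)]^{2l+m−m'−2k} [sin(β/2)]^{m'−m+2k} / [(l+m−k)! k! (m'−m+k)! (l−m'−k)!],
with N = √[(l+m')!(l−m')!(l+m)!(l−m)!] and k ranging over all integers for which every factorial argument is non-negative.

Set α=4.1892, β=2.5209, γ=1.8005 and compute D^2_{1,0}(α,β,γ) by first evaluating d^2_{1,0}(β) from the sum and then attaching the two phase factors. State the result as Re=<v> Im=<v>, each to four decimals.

First d^2_{1,0}(β=2.5209), then the phase factors e^{-i(1)α} and e^{-i(0)γ}:
With c≡cos(β/2)=0.305388 and s≡sin(β/2)=0.952228, N=[6·1·2·2]^{1/2}=4.898979
Admissible k: 0..1 (factorial args all ≥0)
  k=0: (−1)^1·4.8990/(2)·0.3054^3·0.9522^1 = -0.066432
  k=1: (−1)^2·4.8990/(2)·0.3054^1·0.9522^3 = +0.645879
d^2_{1,0}(2.5209) = -0.066432 +0.645879 = +0.579447
Attach z-rotation phases: D = e^{-i(1)(4.1892)}·(+0.579447)·e^{-i(0)(1.8005)} = -0.289518+0.501935i

Re=-0.2895 Im=0.5019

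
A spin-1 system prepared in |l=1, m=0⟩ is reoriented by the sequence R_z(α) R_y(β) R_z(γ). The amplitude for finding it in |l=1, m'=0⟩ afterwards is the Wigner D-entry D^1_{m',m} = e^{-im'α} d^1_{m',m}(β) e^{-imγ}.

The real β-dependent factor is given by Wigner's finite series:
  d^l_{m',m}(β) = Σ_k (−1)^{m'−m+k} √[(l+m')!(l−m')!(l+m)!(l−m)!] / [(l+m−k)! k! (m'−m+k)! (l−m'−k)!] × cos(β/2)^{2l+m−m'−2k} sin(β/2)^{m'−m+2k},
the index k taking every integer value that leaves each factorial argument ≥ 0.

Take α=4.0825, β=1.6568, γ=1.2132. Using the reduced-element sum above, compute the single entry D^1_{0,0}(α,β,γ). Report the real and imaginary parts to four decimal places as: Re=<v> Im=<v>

Split into d^1_{0,0}(β=1.6568) × two z-phases.
c=cos(1.6568/2)=0.676056, s=sin(1.6568/2)=0.736851; N=√[1·1·1·1]=1.000000
Admissible k: 0..1 (factorial args all ≥0)
  k=0: (−1)^0·1.0000/(1)·0.6761^2·0.7369^0 = +0.457051
  k=1: (−1)^1·1.0000/(1)·0.6761^0·0.7369^2 = -0.542949
d^1_{0,0}(1.6568) = +0.457051 -0.542949 = -0.085898
D = (+1.000000+0.000000i)·(-0.085898)·(+1.000000+0.000000i) = -0.085898+0.000000i

Re=-0.0859 Im=0.0000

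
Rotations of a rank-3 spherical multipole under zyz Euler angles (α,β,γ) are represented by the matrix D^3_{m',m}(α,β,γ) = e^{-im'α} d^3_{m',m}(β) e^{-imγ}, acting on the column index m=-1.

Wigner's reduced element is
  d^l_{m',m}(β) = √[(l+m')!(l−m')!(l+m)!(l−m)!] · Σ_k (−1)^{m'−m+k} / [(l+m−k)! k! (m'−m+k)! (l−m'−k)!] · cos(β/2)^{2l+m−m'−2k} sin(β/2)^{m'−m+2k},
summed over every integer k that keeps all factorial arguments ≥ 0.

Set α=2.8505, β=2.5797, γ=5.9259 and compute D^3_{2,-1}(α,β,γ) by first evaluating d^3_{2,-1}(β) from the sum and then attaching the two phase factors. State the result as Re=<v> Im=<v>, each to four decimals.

First d^3_{2,-1}(β=2.5797), then the phase factors e^{-i(2)α} and e^{-i(-1)γ}:
With c≡cos(β/2)=0.277265 and s≡sin(β/2)=0.960793, N=[120·1·2·24]^{1/2}=75.894664
k: max(0,(-1)−(2))=0 … min(3+(-1),3−(2))=1
  k=0: (−1)^3·75.8947/(12)·0.2773^3·0.9608^3 = -0.119565
  k=1: (−1)^4·75.8947/(24)·0.2773^1·0.9608^5 = +0.717869
d^3_{2,-1}(2.5797) = -0.119565 +0.717869 = +0.598304
Phases: e^{-i·(2)·2.8505}=+0.835263+0.549851i, e^{-i·(-1)·5.9259}=+0.936850-0.349732i ⇒ D=+0.583236+0.133427i

Re=0.5832 Im=0.1334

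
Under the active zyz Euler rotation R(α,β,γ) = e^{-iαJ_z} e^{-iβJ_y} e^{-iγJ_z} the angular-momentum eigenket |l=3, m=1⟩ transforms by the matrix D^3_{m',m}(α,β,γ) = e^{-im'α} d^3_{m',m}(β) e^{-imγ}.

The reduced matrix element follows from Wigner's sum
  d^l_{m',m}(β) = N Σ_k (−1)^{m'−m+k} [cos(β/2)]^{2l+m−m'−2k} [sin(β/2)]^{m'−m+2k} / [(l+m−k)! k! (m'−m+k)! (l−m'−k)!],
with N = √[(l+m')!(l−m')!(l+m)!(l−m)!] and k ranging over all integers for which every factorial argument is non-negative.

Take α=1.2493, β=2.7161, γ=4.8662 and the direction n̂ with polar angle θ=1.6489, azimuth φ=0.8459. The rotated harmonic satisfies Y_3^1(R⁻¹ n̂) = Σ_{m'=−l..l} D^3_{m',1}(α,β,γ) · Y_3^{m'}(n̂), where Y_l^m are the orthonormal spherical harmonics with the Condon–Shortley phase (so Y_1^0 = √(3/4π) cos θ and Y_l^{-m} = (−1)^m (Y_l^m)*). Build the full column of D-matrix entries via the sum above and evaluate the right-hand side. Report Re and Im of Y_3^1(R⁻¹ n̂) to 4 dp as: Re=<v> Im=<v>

Need the full column D^3_{m',1} for m'=−3..3 at α=1.2493, β=2.7161, γ=4.8662.
cos(β/2)=0.211145, sin(β/2)=0.977455
d^3_{-3,1}: single k=4 term ⇒ +0.157614;  D = +0.068911-0.141751i
d^3_{-2,1}: k∈[3..4] ⇒ +0.055598 -0.595750 = -0.540152;  D = +0.386276+0.377564i
d^3_{-1,1}: k∈[2..4] ⇒ +0.011394 -0.325566 +0.872127 = +0.557955;  D = -0.496107+0.255327i
d^3_{0,1}: k∈[1..3] ⇒ +0.001421 -0.091358 +0.652612 = +0.562675;  D = +0.086205+0.556032i
d^3_{1,1}: k∈[0..2] ⇒ +0.000089 -0.015192 +0.244174 = +0.229071;  D = +0.225858+0.038232i
d^3_{2,1}: k∈[0..1] ⇒ -0.001297 +0.055598 = +0.054301;  D = +0.025516-0.047933i
d^3_{3,1}: single k=0 term ⇒ +0.007355;  D = -0.005067-0.005330i
Y_3^{m'}(θ=1.6489,φ=0.8459) and Σ D·Y over m':
  (+0.0689-0.1418i)·(-0.3403-0.2348i)  (+0.3863+0.3776i)·(+0.0096+0.0787i)  (-0.4961+0.2553i)·(-0.2071+0.2338i)  (+0.0862+0.5560i)·(+0.0865+0.0000i)  (+0.2259+0.0382i)·(+0.2071+0.2338i)  (+0.0255-0.0479i)·(+0.0096-0.0787i)  (-0.0051-0.0053i)·(+0.3403-0.2348i)
Y_3^1(R⁻¹ n̂) = -0.000892+0.002886i

Re=-0.0009 Im=0.0029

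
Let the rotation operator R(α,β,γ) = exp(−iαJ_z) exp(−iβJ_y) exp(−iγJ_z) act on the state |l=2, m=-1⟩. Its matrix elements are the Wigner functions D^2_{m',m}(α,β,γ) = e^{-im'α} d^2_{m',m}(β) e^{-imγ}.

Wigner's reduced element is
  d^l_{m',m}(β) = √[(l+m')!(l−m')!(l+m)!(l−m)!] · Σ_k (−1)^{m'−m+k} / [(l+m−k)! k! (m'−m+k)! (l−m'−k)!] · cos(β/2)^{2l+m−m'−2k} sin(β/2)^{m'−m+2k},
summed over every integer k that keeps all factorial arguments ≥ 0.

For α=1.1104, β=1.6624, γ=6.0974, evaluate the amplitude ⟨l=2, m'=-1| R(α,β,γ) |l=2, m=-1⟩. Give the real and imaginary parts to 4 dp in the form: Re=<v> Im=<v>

Split into d^2_{-1,-1}(β=1.6624) × two z-phases.
Half-angle: c=0.673990, s=0.738741. N=√(1·6·1·6)=6.000000
k∈{0,1} keeps every argument non-negative
  k=0: (−1)^0·6.0000/(6)·0.6740^4·0.7387^0 = +0.206354
  k=1: (−1)^1·6.0000/(2)·0.6740^2·0.7387^2 = -0.743724
d^2_{-1,-1}(1.6624) = +0.206354 -0.743724 = -0.537370
Phases: e^{-i·(-1)·1.1104}=+0.444303+0.895876i, e^{-i·(-1)·6.0974}=+0.982791-0.184718i ⇒ D=-0.323573-0.429030i

Re=-0.3236 Im=-0.4290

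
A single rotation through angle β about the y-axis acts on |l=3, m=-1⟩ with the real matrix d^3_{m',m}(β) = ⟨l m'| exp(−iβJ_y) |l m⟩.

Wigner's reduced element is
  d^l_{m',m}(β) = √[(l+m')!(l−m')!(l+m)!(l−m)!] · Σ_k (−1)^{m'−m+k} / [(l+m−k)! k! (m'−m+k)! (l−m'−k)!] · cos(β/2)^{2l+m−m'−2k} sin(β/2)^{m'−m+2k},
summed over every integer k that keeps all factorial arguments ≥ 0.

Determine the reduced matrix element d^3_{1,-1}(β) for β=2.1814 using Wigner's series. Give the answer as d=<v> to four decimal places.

d=-0.3545

d^3_{1,-1}(β=2.1814) via Wigner's sum:
Half-angle: c=0.461865, s=0.886950. N=√(24·2·2·24)=48.000000
k: max(0,(-1)−(1))=0 … min(3+(-1),3−(1))=2
  k=0: (−1)^2·48.0000/(8)·0.4619^4·0.8870^2 = +0.214787
  k=1: (−1)^3·48.0000/(6)·0.4619^2·0.8870^4 = -1.056129
  k=2: (−1)^4·48.0000/(48)·0.4619^0·0.8870^6 = +0.486851
d^3_{1,-1}(2.1814) = +0.214787 -1.056129 +0.486851 = -0.354490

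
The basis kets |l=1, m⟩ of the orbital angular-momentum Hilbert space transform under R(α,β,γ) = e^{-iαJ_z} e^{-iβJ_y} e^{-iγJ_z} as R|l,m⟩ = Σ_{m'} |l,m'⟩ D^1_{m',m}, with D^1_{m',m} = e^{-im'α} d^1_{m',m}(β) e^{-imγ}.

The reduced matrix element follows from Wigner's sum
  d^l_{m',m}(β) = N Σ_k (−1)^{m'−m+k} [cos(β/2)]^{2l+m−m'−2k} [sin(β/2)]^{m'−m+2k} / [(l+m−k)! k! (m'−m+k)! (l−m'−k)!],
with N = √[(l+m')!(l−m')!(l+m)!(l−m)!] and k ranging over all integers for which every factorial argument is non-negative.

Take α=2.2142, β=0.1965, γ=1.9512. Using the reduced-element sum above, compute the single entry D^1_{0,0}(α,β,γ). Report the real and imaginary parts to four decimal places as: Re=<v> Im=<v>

Re=0.9808 Im=0.0000

D^1_{0,0}(2.2142,0.1965,1.9512) = e^{-i·0·2.2142}·d^1_{0,0}(0.1965)·e^{-i·0·1.9512}. Compute d first:
With c≡cos(β/2)=0.995177 and s≡sin(β/2)=0.098092, N=[1·1·1·1]^{1/2}=1.000000
k: max(0,(0)−(0))=0 … min(1+(0),1−(0))=1
  k=0: (−1)^0·1.0000/(1)·0.9952^2·0.0981^0 = +0.990378
  k=1: (−1)^1·1.0000/(1)·0.9952^0·0.0981^2 = -0.009622
d^1_{0,0}(0.1965) = +0.990378 -0.009622 = +0.980756
D = (+1.000000+0.000000i)·(+0.980756)·(+1.000000+0.000000i) = +0.980756+0.000000i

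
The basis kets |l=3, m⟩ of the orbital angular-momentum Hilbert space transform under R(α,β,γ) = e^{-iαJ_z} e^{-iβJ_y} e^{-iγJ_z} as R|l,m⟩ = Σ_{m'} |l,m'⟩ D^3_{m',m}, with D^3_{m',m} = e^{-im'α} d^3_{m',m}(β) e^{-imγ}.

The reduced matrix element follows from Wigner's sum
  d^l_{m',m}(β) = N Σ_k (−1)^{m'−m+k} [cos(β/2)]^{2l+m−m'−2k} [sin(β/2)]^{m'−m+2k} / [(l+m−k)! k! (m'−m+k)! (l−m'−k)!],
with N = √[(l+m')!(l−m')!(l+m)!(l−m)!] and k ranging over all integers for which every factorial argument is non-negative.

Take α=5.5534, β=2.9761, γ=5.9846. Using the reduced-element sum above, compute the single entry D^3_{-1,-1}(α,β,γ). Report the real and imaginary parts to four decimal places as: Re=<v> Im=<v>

Re=0.0207 Im=-0.0343

First d^3_{-1,-1}(β=2.9761), then the phase factors e^{-i(-1)α} and e^{-i(-1)γ}:
With c≡cos(β/2)=0.082652 and s≡sin(β/2)=0.996578, N=[2·24·2·24]^{1/2}=48.000000
The bounds max(0,m−m')=0 and min(l+m,l−m')=2 give 3 terms
  k=0: (−1)^0·48.0000/(48)·0.0827^6·0.9966^0 = +0.000000
  k=1: (−1)^1·48.0000/(6)·0.0827^4·0.9966^2 = -0.000371
  k=2: (−1)^2·48.0000/(8)·0.0827^2·0.9966^4 = +0.040430
d^3_{-1,-1}(2.9761) = +0.000000 -0.000371 +0.040430 = +0.040059
Attach z-rotation phases: D = e^{-i(-1)(5.5534)}·(+0.040059)·e^{-i(-1)(5.9846)} = +0.020679-0.034309i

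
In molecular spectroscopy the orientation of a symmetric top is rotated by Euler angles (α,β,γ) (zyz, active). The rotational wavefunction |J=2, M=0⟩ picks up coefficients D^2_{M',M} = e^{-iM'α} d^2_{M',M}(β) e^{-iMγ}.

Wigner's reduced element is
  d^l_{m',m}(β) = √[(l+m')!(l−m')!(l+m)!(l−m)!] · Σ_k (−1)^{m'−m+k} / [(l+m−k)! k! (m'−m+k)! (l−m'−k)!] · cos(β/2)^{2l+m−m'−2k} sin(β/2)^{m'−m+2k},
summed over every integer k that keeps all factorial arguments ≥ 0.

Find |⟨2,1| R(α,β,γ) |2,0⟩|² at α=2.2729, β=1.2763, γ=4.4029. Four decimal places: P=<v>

First d^2_{1,0}(β=1.2763), then the phase factors e^{-i(1)α} and e^{-i(0)γ}:
Half-angle: c=0.803199, s=0.595711. N=√(6·1·2·2)=4.898979
The bounds max(0,m−m')=0 and min(l+m,l−m')=1 give 2 terms
  k=0: (−1)^1·4.8990/(2)·0.8032^3·0.5957^1 = -0.756103
  k=1: (−1)^2·4.8990/(2)·0.8032^1·0.5957^3 = +0.415915
d^2_{1,0}(1.2763) = -0.756103 +0.415915 = -0.340187
|D^2_{1,0}|² = |d^2_{1,0}(β)|² = (-0.340187)² = 0.115727 (the z-rotation phases have unit modulus)

P=0.1157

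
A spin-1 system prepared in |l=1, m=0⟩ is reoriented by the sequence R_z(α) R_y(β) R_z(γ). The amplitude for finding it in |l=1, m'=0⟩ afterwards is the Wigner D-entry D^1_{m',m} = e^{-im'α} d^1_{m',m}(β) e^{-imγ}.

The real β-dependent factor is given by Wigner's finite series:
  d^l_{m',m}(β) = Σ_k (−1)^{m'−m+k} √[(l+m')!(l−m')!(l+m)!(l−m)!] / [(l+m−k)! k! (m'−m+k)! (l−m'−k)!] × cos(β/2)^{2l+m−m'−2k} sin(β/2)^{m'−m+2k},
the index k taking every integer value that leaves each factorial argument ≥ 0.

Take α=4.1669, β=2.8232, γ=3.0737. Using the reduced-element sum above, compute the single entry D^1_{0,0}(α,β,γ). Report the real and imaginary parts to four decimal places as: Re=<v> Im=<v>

D^1_{0,0}(4.1669,2.8232,3.0737) = e^{-i·0·4.1669}·d^1_{0,0}(2.8232)·e^{-i·0·3.0737}. Compute d first:
Half-angle: c=0.158525, s=0.987355. N=√(1·1·1·1)=1.000000
k∈{0,1} keeps every argument non-negative
  k=0: (−1)^0·1.0000/(1)·0.1585^2·0.9874^0 = +0.025130
  k=1: (−1)^1·1.0000/(1)·0.1585^0·0.9874^2 = -0.974870
d^1_{0,0}(2.8232) = +0.025130 -0.974870 = -0.949740
Attach z-rotation phases: D = e^{-i(0)(4.1669)}·(-0.949740)·e^{-i(0)(3.0737)} = -0.949740+0.000000i

Re=-0.9497 Im=0.0000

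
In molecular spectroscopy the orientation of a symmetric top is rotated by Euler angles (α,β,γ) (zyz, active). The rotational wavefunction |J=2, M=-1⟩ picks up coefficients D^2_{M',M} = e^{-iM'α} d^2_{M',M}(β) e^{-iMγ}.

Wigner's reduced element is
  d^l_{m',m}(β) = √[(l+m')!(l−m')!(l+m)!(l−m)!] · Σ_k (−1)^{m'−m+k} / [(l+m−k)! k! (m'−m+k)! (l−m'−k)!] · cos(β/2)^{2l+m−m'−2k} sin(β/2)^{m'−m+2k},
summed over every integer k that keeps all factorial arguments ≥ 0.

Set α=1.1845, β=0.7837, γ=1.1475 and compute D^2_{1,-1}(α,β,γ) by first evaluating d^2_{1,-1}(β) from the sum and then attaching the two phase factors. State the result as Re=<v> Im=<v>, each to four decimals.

Re=0.3522 Im=-0.0130

First d^2_{1,-1}(β=0.7837), then the phase factors e^{-i(1)α} and e^{-i(-1)γ}:
c=cos(0.7837/2)=0.924204, s=sin(0.7837/2)=0.381899; N=√[6·1·1·6]=6.000000
k∈{0,1} keeps every argument non-negative
  k=0: (−1)^2·6.0000/(2)·0.9242^2·0.3819^2 = +0.373726
  k=1: (−1)^3·6.0000/(6)·0.9242^0·0.3819^4 = -0.021271
d^2_{1,-1}(0.7837) = +0.373726 -0.021271 = +0.352455
Phases: e^{-i·(1)·1.1845}=+0.376760-0.926311i, e^{-i·(-1)·1.1475}=+0.410768+0.911740i ⇒ D=+0.352214-0.013038i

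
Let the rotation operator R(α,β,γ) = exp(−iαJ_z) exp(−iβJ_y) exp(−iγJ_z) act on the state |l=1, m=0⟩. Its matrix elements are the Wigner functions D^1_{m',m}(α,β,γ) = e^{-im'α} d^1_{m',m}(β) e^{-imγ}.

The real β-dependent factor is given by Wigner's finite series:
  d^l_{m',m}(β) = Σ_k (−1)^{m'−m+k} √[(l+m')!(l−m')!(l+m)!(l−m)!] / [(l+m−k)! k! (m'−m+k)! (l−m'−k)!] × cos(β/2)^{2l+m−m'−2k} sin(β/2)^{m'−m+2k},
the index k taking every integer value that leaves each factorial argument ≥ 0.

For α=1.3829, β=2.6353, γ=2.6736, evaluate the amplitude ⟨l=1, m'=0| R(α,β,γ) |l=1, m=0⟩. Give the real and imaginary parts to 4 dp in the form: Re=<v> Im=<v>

Split into d^1_{0,0}(β=2.6353) × two z-phases.
Half-angle: c=0.250451, s=0.968129. N=√(1·1·1·1)=1.000000
k∈{0,1} keeps every argument non-negative
  k=0: (−1)^0·1.0000/(1)·0.2505^2·0.9681^0 = +0.062726
  k=1: (−1)^1·1.0000/(1)·0.2505^0·0.9681^2 = -0.937274
d^1_{0,0}(2.6353) = +0.062726 -0.937274 = -0.874548
Attach z-rotation phases: D = e^{-i(0)(1.3829)}·(-0.874548)·e^{-i(0)(2.6736)} = -0.874548+0.000000i

Re=-0.8745 Im=0.0000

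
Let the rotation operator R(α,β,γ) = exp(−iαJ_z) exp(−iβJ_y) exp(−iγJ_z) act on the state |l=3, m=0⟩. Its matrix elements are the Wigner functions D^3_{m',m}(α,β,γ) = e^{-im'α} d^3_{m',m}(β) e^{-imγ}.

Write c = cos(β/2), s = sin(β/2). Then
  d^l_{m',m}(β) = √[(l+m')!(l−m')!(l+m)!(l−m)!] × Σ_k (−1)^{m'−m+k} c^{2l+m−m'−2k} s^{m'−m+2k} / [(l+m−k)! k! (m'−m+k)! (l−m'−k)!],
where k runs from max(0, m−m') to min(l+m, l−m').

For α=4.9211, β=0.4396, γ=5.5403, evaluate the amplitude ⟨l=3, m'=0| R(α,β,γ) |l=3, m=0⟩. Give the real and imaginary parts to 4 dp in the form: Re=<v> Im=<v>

First d^3_{0,0}(β=0.4396), then the phase factors e^{-i(0)α} and e^{-i(0)γ}:
With c≡cos(β/2)=0.975941 and s≡sin(β/2)=0.218034, N=[6·6·6·6]^{1/2}=36.000000
Admissible k: 0..3 (factorial args all ≥0)
  k=0: (−1)^0·36.0000/(36)·0.9759^6·0.2180^0 = +0.864055
  k=1: (−1)^1·36.0000/(4)·0.9759^4·0.2180^2 = -0.388139
  k=2: (−1)^2·36.0000/(4)·0.9759^2·0.2180^4 = +0.019373
  k=3: (−1)^3·36.0000/(36)·0.9759^0·0.2180^6 = -0.000107
d^3_{0,0}(0.4396) = +0.864055 -0.388139 +0.019373 -0.000107 = +0.495182
D = (+1.000000+0.000000i)·(+0.495182)·(+1.000000+0.000000i) = +0.495182+0.000000i

Re=0.4952 Im=0.0000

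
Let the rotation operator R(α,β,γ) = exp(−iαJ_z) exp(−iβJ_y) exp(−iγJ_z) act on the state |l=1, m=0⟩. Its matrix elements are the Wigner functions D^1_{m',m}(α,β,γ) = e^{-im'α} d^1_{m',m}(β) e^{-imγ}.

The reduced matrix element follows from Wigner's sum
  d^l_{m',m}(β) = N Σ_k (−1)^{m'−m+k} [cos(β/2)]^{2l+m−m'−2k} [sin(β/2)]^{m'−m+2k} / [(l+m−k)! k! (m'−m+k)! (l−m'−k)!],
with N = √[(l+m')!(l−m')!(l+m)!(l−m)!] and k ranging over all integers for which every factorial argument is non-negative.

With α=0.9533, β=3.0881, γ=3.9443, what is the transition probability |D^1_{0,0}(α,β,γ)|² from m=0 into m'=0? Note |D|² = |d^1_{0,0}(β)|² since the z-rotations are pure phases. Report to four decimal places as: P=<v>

P=0.9971

First d^1_{0,0}(β=3.0881), then the phase factors e^{-i(0)α} and e^{-i(0)γ}:
c=cos(3.0881/2)=0.026743, s=sin(3.0881/2)=0.999642; N=√[1·1·1·1]=1.000000
k: max(0,(0)−(0))=0 … min(1+(0),1−(0))=1
  k=0: (−1)^0·1.0000/(1)·0.0267^2·0.9996^0 = +0.000715
  k=1: (−1)^1·1.0000/(1)·0.0267^0·0.9996^2 = -0.999285
d^1_{0,0}(3.0881) = +0.000715 -0.999285 = -0.998570
|D^1_{0,0}|² = |d^1_{0,0}(β)|² = (-0.998570)² = 0.997141 (the z-rotation phases have unit modulus)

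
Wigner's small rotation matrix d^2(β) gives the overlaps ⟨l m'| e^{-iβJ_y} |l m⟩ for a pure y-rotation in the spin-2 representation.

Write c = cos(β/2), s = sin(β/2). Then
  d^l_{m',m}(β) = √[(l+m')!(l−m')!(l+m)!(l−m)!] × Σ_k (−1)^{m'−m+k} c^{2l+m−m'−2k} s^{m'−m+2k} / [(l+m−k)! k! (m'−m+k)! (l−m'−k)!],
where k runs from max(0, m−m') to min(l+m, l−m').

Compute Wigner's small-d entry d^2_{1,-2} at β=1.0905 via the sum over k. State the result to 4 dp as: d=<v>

d^2_{1,-2}(β=1.0905) via Wigner's sum:
With c≡cos(β/2)=0.854998 and s≡sin(β/2)=0.518632, N=[6·1·1·24]^{1/2}=12.000000
k∈{0} keeps every argument non-negative
  k=0: (−1)^3·12.0000/(6)·0.8550^1·0.5186^3 = -0.238546
d^2_{1,-2}(1.0905) = -0.238546

d=-0.2385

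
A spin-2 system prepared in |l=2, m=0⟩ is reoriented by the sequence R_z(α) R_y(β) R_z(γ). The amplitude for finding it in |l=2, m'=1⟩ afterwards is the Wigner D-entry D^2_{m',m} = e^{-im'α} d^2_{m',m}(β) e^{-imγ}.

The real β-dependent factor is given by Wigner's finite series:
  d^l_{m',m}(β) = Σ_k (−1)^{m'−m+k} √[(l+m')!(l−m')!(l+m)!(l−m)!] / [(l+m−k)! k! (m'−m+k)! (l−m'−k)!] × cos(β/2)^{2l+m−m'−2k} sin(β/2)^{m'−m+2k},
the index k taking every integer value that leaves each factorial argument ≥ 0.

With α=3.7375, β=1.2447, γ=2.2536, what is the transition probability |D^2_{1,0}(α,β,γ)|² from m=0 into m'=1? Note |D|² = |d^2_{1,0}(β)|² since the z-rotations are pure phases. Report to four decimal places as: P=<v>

First d^2_{1,0}(β=1.2447), then the phase factors e^{-i(1)α} and e^{-i(0)γ}:
c=cos(1.2447/2)=0.812511, s=sin(1.2447/2)=0.582946; N=√[6·1·2·2]=4.898979
The bounds max(0,m−m')=0 and min(l+m,l−m')=1 give 2 terms
  k=0: (−1)^1·4.8990/(2)·0.8125^3·0.5829^1 = -0.765934
  k=1: (−1)^2·4.8990/(2)·0.8125^1·0.5829^3 = +0.394267
d^2_{1,0}(1.2447) = -0.765934 +0.394267 = -0.371667
|D^2_{1,0}|² = |d^2_{1,0}(β)|² = (-0.371667)² = 0.138137 (the z-rotation phases have unit modulus)

P=0.1381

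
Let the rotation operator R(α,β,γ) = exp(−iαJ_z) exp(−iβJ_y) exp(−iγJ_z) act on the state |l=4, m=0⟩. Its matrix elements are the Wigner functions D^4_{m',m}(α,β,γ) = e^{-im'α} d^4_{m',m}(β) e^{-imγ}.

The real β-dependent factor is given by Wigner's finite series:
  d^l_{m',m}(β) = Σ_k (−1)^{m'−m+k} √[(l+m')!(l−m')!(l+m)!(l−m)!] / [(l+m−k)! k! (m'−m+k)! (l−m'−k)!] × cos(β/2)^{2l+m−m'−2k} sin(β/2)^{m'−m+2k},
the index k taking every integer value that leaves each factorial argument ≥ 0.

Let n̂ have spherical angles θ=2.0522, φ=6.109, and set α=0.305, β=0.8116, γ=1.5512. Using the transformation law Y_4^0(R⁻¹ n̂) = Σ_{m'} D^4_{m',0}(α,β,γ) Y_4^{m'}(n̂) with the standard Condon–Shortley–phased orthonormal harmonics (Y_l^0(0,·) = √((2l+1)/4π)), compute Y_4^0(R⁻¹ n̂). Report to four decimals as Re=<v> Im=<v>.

Re=0.1310 Im=0.0000

Need the full column D^4_{m',0} for m'=−4..4 at α=0.305, β=0.8116, γ=1.5512.
cos(β/2)=0.918787, sin(β/2)=0.394754
d^4_{-4,0}: single k=4 term ⇒ +0.144782;  D = +0.049754+0.135964i
d^4_{-3,0}: k∈[3..4] ⇒ +0.476560 -0.087971 = +0.388588;  D = +0.236958+0.307981i
d^4_{-2,0}: k∈[2..4] ⇒ +0.889330 -0.437779 +0.030305 = +0.481856;  D = +0.394952+0.276039i
d^4_{-1,0}: k∈[1..4] ⇒ +0.975764 -1.080736 +0.199500 -0.006138 = +0.088391;  D = +0.084311+0.026543i
d^4_{0,0}: k∈[0..4] ⇒ +0.507830 -1.499898 +0.622970 -0.051110 +0.000590 = -0.419618;  D = -0.419618+0.000000i
d^4_{1,0}: k∈[0..3] ⇒ -0.975764 +1.080736 -0.199500 +0.006138 = -0.088391;  D = -0.084311+0.026543i
d^4_{2,0}: k∈[0..2] ⇒ +0.889330 -0.437779 +0.030305 = +0.481856;  D = +0.394952-0.276039i
d^4_{3,0}: k∈[0..1] ⇒ -0.476560 +0.087971 = -0.388588;  D = -0.236958+0.307981i
d^4_{4,0}: single k=0 term ⇒ +0.144782;  D = +0.049754-0.135964i
Y_4^{m'}(θ=2.0522,φ=6.109) and Σ D·Y over m':
  (+0.0498+0.1360i)·(+0.2095+0.1753i)  (+0.2370+0.3080i)·(-0.3497-0.2014i)  (+0.3950+0.2760i)·(+0.1237+0.0449i)  (+0.0843+0.0265i)·(+0.2867+0.0504i)  (-0.4196+0.0000i)·(-0.1928+0.0000i)  (-0.0843+0.0265i)·(-0.2867+0.0504i)  (+0.3950-0.2760i)·(+0.1237-0.0449i)  (-0.2370+0.3080i)·(+0.3497-0.2014i)  (+0.0498-0.1360i)·(+0.2095-0.1753i)
Y_4^0(R⁻¹ n̂) = +0.131007+0.000000i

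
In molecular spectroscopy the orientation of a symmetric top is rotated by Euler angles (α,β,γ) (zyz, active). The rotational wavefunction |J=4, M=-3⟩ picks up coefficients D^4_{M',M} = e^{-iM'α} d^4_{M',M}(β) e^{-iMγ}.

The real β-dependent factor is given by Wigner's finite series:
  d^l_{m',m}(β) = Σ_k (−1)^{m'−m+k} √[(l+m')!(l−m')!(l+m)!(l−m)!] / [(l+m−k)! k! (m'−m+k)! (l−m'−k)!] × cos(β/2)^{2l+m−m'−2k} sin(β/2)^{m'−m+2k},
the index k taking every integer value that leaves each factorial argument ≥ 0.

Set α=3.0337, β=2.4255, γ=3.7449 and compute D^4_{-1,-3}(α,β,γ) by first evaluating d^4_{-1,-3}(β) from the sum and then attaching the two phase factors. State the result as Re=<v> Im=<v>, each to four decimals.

Re=0.0184 Im=-0.1394

D^4_{-1,-3}(3.0337,2.4255,3.7449) = e^{-i·-1·3.0337}·d^4_{-1,-3}(2.4255)·e^{-i·-3·3.7449}. Compute d first:
Half-angle: c=0.350445, s=0.936583. N=√(6·120·1·5040)=1904.940944
The bounds max(0,m−m')=0 and min(l+m,l−m')=1 give 2 terms
  k=0: (−1)^2·1904.9409/(240)·0.3504^6·0.9366^2 = +0.012897
  k=1: (−1)^3·1904.9409/(144)·0.3504^4·0.9366^4 = -0.153527
d^4_{-1,-3}(2.4255) = +0.012897 -0.153527 = -0.140630
Phases: e^{-i·(-1)·3.0337}=-0.994185+0.107683i, e^{-i·(-3)·3.7449}=+0.236853-0.971545i ⇒ D=+0.018402-0.139421i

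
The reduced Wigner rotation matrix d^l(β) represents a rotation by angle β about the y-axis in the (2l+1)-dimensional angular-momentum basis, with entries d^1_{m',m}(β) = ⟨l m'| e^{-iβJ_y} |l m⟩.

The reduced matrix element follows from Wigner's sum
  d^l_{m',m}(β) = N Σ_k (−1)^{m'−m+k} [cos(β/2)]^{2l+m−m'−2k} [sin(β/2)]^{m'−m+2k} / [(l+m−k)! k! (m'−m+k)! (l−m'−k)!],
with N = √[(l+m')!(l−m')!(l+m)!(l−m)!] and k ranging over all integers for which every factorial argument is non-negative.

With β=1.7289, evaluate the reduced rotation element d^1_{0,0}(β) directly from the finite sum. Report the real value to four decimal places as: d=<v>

d=-0.1574

d^1_{0,0}(β=1.7289) via Wigner's sum:
c=cos(1.7289/2)=0.649059, s=sin(1.7289/2)=0.760738; N=√[1·1·1·1]=1.000000
Admissible k: 0..1 (factorial args all ≥0)
  k=0: (−1)^0·1.0000/(1)·0.6491^2·0.7607^0 = +0.421277
  k=1: (−1)^1·1.0000/(1)·0.6491^0·0.7607^2 = -0.578723
d^1_{0,0}(1.7289) = +0.421277 -0.578723 = -0.157446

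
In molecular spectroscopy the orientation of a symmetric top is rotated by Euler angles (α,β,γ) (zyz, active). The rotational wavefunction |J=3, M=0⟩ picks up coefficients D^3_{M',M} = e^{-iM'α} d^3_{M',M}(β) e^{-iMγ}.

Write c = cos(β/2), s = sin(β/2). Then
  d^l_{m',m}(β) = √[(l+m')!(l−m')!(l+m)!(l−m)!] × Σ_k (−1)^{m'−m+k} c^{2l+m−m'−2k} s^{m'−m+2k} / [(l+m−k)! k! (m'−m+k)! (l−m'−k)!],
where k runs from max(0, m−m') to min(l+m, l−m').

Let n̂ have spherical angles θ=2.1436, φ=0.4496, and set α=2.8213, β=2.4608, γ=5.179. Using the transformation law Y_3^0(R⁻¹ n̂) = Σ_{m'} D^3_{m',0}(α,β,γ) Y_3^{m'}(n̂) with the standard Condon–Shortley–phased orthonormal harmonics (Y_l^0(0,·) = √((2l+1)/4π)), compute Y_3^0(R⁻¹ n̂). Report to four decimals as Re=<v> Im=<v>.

Need the full column D^3_{m',0} for m'=−3..3 at α=2.8213, β=2.4608, γ=5.179.
cos(β/2)=0.333861, sin(β/2)=0.942622
d^3_{-3,0}: single k=3 term ⇒ +0.139388;  D = -0.079841+0.114255i
d^3_{-2,0}: k∈[2..3] ⇒ +0.060464 -0.481995 = -0.421531;  D = -0.337961+0.251934i
d^3_{-1,0}: k∈[1..3] ⇒ +0.013544 -0.323908 +0.860686 = +0.550323;  D = -0.522335+0.173266i
d^3_{0,0}: k∈[0..3] ⇒ +0.001385 -0.099353 +0.791998 -0.701498 = -0.007468;  D = -0.007468+0.000000i
d^3_{1,0}: k∈[0..2] ⇒ -0.013544 +0.323908 -0.860686 = -0.550323;  D = +0.522335+0.173266i
d^3_{2,0}: k∈[0..1] ⇒ +0.060464 -0.481995 = -0.421531;  D = -0.337961-0.251934i
d^3_{3,0}: single k=0 term ⇒ -0.139388;  D = +0.079841+0.114255i
Y_3^{m'}(θ=2.1436,φ=0.4496) and Σ D·Y over m':
  (-0.0798+0.1143i)·(+0.0545-0.2416i)  (-0.3380+0.2519i)·(-0.2434+0.3062i)  (-0.5223+0.1733i)·(+0.1147-0.0553i)  (-0.0075+0.0000i)·(+0.3097+0.0000i)  (+0.5223+0.1733i)·(-0.1147-0.0553i)  (-0.3380-0.2519i)·(-0.2434-0.3062i)  (+0.0798+0.1143i)·(-0.0545-0.2416i)
Y_3^0(R⁻¹ n̂) = -0.046206-0.000000i

Re=-0.0462 Im=0.0000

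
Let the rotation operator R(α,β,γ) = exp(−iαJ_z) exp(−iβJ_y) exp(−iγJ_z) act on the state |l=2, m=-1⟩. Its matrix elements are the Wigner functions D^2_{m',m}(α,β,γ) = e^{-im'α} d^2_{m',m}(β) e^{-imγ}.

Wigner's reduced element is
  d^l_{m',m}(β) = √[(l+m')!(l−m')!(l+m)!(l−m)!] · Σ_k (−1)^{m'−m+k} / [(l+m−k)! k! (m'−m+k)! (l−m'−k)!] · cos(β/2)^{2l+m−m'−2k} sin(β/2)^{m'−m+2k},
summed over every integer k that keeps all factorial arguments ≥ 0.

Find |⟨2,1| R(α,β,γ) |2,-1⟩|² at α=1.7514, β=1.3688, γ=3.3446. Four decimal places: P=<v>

P=0.3137

D^2_{1,-1}(1.7514,1.3688,3.3446) = e^{-i·1·1.7514}·d^2_{1,-1}(1.3688)·e^{-i·-1·3.3446}. Compute d first:
Half-angle: c=0.774799, s=0.632208. N=√(6·1·1·6)=6.000000
Admissible k: 0..1 (factorial args all ≥0)
  k=0: (−1)^2·6.0000/(2)·0.7748^2·0.6322^2 = +0.719812
  k=1: (−1)^3·6.0000/(6)·0.7748^0·0.6322^4 = -0.159750
d^2_{1,-1}(1.3688) = +0.719812 -0.159750 = +0.560062
|D^2_{1,-1}|² = |d^2_{1,-1}(β)|² = (+0.560062)² = 0.313670 (the z-rotation phases have unit modulus)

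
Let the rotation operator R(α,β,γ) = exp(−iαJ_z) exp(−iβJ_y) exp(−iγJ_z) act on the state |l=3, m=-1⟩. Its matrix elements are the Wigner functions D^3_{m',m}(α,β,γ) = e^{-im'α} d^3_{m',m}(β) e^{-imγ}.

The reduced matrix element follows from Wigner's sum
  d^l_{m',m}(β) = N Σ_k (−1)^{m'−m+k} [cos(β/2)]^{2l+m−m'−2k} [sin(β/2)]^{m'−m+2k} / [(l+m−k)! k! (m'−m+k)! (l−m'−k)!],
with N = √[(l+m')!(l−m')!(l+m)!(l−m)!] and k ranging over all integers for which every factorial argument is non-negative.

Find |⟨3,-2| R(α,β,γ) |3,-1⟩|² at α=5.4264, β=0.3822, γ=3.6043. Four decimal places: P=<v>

P=0.2570

First d^3_{-2,-1}(β=0.3822), then the phase factors e^{-i(-2)α} and e^{-i(-1)γ}:
Half-angle: c=0.981796, s=0.189939. N=√(1·120·2·24)=75.894664
k: max(0,(-1)−(-2))=1 … min(3+(-1),3−(-2))=2
  k=1: (−1)^0·75.8947/(24)·0.9818^5·0.1899^1 = +0.547924
  k=2: (−1)^1·75.8947/(12)·0.9818^3·0.1899^3 = -0.041014
d^3_{-2,-1}(0.3822) = +0.547924 -0.041014 = +0.506909
|D^3_{-2,-1}|² = |d^3_{-2,-1}(β)|² = (+0.506909)² = 0.256957 (the z-rotation phases have unit modulus)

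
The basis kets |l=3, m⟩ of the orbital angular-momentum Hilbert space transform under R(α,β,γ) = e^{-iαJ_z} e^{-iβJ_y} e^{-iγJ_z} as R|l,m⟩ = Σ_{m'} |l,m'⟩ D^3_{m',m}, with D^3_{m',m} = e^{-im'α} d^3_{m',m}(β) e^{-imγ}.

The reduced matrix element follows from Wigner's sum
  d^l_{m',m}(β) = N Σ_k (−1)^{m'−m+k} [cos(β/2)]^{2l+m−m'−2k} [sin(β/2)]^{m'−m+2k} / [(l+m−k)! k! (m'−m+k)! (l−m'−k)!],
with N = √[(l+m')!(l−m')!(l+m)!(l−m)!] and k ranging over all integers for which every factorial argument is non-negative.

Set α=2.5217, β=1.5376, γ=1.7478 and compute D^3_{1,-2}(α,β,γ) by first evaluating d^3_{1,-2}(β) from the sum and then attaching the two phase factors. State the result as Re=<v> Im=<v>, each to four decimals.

Split into d^3_{1,-2}(β=1.5376) × two z-phases.
Half-angle: c=0.718746, s=0.695273. N=√(24·2·1·120)=75.894664
k: max(0,(-2)−(1))=0 … min(3+(-2),3−(1))=1
  k=0: (−1)^3·75.8947/(12)·0.7187^3·0.6953^3 = -0.789263
  k=1: (−1)^4·75.8947/(24)·0.7187^1·0.6953^5 = +0.369277
d^3_{1,-2}(1.5376) = -0.789263 +0.369277 = -0.419986
D = (-0.813941-0.580948i)·(-0.419986)·(-0.937991-0.346659i) = -0.236065-0.347364i

Re=-0.2361 Im=-0.3474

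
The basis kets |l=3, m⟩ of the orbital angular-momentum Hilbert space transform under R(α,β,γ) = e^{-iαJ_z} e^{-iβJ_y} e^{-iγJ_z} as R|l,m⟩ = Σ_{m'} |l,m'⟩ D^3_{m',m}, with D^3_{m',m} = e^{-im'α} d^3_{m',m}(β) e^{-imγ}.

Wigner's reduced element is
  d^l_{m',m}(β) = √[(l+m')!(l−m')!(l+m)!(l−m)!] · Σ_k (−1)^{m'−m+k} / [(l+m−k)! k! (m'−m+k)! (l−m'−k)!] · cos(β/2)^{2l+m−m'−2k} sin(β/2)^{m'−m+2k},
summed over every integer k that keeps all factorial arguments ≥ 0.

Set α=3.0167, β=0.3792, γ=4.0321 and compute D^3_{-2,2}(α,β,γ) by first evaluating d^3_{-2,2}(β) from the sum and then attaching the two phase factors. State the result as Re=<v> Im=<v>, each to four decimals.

Re=-0.0027 Im=-0.0054

First d^3_{-2,2}(β=0.3792), then the phase factors e^{-i(-2)α} and e^{-i(2)γ}:
With c≡cos(β/2)=0.982080 and s≡sin(β/2)=0.188466, N=[1·120·120·1]^{1/2}=120.000000
k: max(0,(2)−(-2))=4 … min(3+(2),3−(-2))=5
  k=4: (−1)^0·120.0000/(24)·0.9821^2·0.1885^4 = +0.006084
  k=5: (−1)^1·120.0000/(120)·0.9821^0·0.1885^6 = -0.000045
d^3_{-2,2}(0.3792) = +0.006084 -0.000045 = +0.006039
Phases: e^{-i·(-2)·3.0167}=+0.968966-0.247196i, e^{-i·(2)·4.0321}=-0.208673-0.977985i ⇒ D=-0.002681-0.005412i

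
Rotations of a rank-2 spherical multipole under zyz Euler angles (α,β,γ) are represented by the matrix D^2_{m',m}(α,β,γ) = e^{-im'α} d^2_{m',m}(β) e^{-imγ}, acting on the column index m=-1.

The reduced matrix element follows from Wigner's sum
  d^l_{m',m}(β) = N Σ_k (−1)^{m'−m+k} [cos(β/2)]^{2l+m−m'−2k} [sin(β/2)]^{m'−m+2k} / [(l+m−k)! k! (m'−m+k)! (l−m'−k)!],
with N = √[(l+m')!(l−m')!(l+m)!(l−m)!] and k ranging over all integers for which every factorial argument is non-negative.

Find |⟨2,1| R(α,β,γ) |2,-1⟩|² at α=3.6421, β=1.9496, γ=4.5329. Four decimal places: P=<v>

First d^2_{1,-1}(β=1.9496), then the phase factors e^{-i(1)α} and e^{-i(-1)γ}:
c=cos(1.9496/2)=0.561334, s=sin(1.9496/2)=0.827590; N=√[6·1·1·6]=6.000000
k: max(0,(-1)−(1))=0 … min(2+(-1),2−(1))=1
  k=0: (−1)^2·6.0000/(2)·0.5613^2·0.8276^2 = +0.647431
  k=1: (−1)^3·6.0000/(6)·0.5613^0·0.8276^4 = -0.469094
d^2_{1,-1}(1.9496) = +0.647431 -0.469094 = +0.178337
|D^2_{1,-1}|² = |d^2_{1,-1}(β)|² = (+0.178337)² = 0.031804 (the z-rotation phases have unit modulus)

P=0.0318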